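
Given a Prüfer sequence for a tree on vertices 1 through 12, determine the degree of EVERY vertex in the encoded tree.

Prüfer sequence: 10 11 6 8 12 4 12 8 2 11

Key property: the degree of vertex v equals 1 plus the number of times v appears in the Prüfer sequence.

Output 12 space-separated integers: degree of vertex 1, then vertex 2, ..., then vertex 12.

p_1 = 10: count[10] becomes 1
p_2 = 11: count[11] becomes 1
p_3 = 6: count[6] becomes 1
p_4 = 8: count[8] becomes 1
p_5 = 12: count[12] becomes 1
p_6 = 4: count[4] becomes 1
p_7 = 12: count[12] becomes 2
p_8 = 8: count[8] becomes 2
p_9 = 2: count[2] becomes 1
p_10 = 11: count[11] becomes 2
Degrees (1 + count): deg[1]=1+0=1, deg[2]=1+1=2, deg[3]=1+0=1, deg[4]=1+1=2, deg[5]=1+0=1, deg[6]=1+1=2, deg[7]=1+0=1, deg[8]=1+2=3, deg[9]=1+0=1, deg[10]=1+1=2, deg[11]=1+2=3, deg[12]=1+2=3

Answer: 1 2 1 2 1 2 1 3 1 2 3 3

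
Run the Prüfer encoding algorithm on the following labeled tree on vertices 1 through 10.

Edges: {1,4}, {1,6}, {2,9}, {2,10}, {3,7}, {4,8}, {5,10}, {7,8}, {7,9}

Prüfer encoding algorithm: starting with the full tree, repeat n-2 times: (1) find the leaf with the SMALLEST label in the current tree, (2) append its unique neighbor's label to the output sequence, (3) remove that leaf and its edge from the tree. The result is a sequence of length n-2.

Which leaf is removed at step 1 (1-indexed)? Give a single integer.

Step 1: current leaves = {3,5,6}. Remove leaf 3 (neighbor: 7).

Answer: 3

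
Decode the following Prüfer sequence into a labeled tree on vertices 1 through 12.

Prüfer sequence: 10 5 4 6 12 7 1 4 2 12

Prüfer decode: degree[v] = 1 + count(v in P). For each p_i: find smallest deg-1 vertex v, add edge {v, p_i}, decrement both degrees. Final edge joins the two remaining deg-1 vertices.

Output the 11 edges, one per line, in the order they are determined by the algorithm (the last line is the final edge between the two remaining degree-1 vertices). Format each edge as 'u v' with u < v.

Answer: 3 10
5 8
4 5
6 9
6 12
7 10
1 7
1 4
2 4
2 12
11 12

Derivation:
Initial degrees: {1:2, 2:2, 3:1, 4:3, 5:2, 6:2, 7:2, 8:1, 9:1, 10:2, 11:1, 12:3}
Step 1: smallest deg-1 vertex = 3, p_1 = 10. Add edge {3,10}. Now deg[3]=0, deg[10]=1.
Step 2: smallest deg-1 vertex = 8, p_2 = 5. Add edge {5,8}. Now deg[8]=0, deg[5]=1.
Step 3: smallest deg-1 vertex = 5, p_3 = 4. Add edge {4,5}. Now deg[5]=0, deg[4]=2.
Step 4: smallest deg-1 vertex = 9, p_4 = 6. Add edge {6,9}. Now deg[9]=0, deg[6]=1.
Step 5: smallest deg-1 vertex = 6, p_5 = 12. Add edge {6,12}. Now deg[6]=0, deg[12]=2.
Step 6: smallest deg-1 vertex = 10, p_6 = 7. Add edge {7,10}. Now deg[10]=0, deg[7]=1.
Step 7: smallest deg-1 vertex = 7, p_7 = 1. Add edge {1,7}. Now deg[7]=0, deg[1]=1.
Step 8: smallest deg-1 vertex = 1, p_8 = 4. Add edge {1,4}. Now deg[1]=0, deg[4]=1.
Step 9: smallest deg-1 vertex = 4, p_9 = 2. Add edge {2,4}. Now deg[4]=0, deg[2]=1.
Step 10: smallest deg-1 vertex = 2, p_10 = 12. Add edge {2,12}. Now deg[2]=0, deg[12]=1.
Final: two remaining deg-1 vertices are 11, 12. Add edge {11,12}.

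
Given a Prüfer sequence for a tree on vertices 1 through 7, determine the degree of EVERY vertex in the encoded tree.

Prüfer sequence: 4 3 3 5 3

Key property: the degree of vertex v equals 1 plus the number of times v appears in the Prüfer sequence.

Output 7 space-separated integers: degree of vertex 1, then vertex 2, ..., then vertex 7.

Answer: 1 1 4 2 2 1 1

Derivation:
p_1 = 4: count[4] becomes 1
p_2 = 3: count[3] becomes 1
p_3 = 3: count[3] becomes 2
p_4 = 5: count[5] becomes 1
p_5 = 3: count[3] becomes 3
Degrees (1 + count): deg[1]=1+0=1, deg[2]=1+0=1, deg[3]=1+3=4, deg[4]=1+1=2, deg[5]=1+1=2, deg[6]=1+0=1, deg[7]=1+0=1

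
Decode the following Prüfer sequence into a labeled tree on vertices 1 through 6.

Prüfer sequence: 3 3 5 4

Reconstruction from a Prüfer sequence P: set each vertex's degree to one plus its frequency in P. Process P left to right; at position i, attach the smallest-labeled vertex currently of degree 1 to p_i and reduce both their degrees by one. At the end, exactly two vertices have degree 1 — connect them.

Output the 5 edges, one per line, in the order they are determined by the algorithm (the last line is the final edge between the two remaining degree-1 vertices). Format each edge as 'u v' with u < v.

Answer: 1 3
2 3
3 5
4 5
4 6

Derivation:
Initial degrees: {1:1, 2:1, 3:3, 4:2, 5:2, 6:1}
Step 1: smallest deg-1 vertex = 1, p_1 = 3. Add edge {1,3}. Now deg[1]=0, deg[3]=2.
Step 2: smallest deg-1 vertex = 2, p_2 = 3. Add edge {2,3}. Now deg[2]=0, deg[3]=1.
Step 3: smallest deg-1 vertex = 3, p_3 = 5. Add edge {3,5}. Now deg[3]=0, deg[5]=1.
Step 4: smallest deg-1 vertex = 5, p_4 = 4. Add edge {4,5}. Now deg[5]=0, deg[4]=1.
Final: two remaining deg-1 vertices are 4, 6. Add edge {4,6}.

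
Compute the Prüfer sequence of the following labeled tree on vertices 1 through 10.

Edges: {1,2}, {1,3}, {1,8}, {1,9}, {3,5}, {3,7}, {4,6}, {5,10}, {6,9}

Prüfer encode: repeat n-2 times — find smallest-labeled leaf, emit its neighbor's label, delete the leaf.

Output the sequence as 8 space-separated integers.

Step 1: leaves = {2,4,7,8,10}. Remove smallest leaf 2, emit neighbor 1.
Step 2: leaves = {4,7,8,10}. Remove smallest leaf 4, emit neighbor 6.
Step 3: leaves = {6,7,8,10}. Remove smallest leaf 6, emit neighbor 9.
Step 4: leaves = {7,8,9,10}. Remove smallest leaf 7, emit neighbor 3.
Step 5: leaves = {8,9,10}. Remove smallest leaf 8, emit neighbor 1.
Step 6: leaves = {9,10}. Remove smallest leaf 9, emit neighbor 1.
Step 7: leaves = {1,10}. Remove smallest leaf 1, emit neighbor 3.
Step 8: leaves = {3,10}. Remove smallest leaf 3, emit neighbor 5.
Done: 2 vertices remain (5, 10). Sequence = [1 6 9 3 1 1 3 5]

Answer: 1 6 9 3 1 1 3 5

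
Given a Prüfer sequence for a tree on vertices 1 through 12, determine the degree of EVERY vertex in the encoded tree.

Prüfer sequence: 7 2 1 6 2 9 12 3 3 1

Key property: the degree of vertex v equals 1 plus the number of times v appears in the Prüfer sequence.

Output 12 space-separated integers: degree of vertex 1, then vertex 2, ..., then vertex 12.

Answer: 3 3 3 1 1 2 2 1 2 1 1 2

Derivation:
p_1 = 7: count[7] becomes 1
p_2 = 2: count[2] becomes 1
p_3 = 1: count[1] becomes 1
p_4 = 6: count[6] becomes 1
p_5 = 2: count[2] becomes 2
p_6 = 9: count[9] becomes 1
p_7 = 12: count[12] becomes 1
p_8 = 3: count[3] becomes 1
p_9 = 3: count[3] becomes 2
p_10 = 1: count[1] becomes 2
Degrees (1 + count): deg[1]=1+2=3, deg[2]=1+2=3, deg[3]=1+2=3, deg[4]=1+0=1, deg[5]=1+0=1, deg[6]=1+1=2, deg[7]=1+1=2, deg[8]=1+0=1, deg[9]=1+1=2, deg[10]=1+0=1, deg[11]=1+0=1, deg[12]=1+1=2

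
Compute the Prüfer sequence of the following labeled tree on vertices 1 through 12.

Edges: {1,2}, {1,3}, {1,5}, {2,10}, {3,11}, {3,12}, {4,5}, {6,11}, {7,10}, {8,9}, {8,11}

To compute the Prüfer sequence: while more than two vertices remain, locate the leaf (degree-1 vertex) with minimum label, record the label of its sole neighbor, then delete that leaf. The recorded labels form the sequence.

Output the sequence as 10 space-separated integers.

Answer: 5 1 11 10 8 11 2 1 3 3

Derivation:
Step 1: leaves = {4,6,7,9,12}. Remove smallest leaf 4, emit neighbor 5.
Step 2: leaves = {5,6,7,9,12}. Remove smallest leaf 5, emit neighbor 1.
Step 3: leaves = {6,7,9,12}. Remove smallest leaf 6, emit neighbor 11.
Step 4: leaves = {7,9,12}. Remove smallest leaf 7, emit neighbor 10.
Step 5: leaves = {9,10,12}. Remove smallest leaf 9, emit neighbor 8.
Step 6: leaves = {8,10,12}. Remove smallest leaf 8, emit neighbor 11.
Step 7: leaves = {10,11,12}. Remove smallest leaf 10, emit neighbor 2.
Step 8: leaves = {2,11,12}. Remove smallest leaf 2, emit neighbor 1.
Step 9: leaves = {1,11,12}. Remove smallest leaf 1, emit neighbor 3.
Step 10: leaves = {11,12}. Remove smallest leaf 11, emit neighbor 3.
Done: 2 vertices remain (3, 12). Sequence = [5 1 11 10 8 11 2 1 3 3]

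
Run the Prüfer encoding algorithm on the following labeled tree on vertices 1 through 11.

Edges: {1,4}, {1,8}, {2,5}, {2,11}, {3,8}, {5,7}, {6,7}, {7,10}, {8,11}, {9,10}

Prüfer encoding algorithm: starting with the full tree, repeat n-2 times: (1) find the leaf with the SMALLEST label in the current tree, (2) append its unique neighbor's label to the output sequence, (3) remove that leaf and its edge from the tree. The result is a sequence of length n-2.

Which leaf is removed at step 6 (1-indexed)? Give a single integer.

Answer: 9

Derivation:
Step 1: current leaves = {3,4,6,9}. Remove leaf 3 (neighbor: 8).
Step 2: current leaves = {4,6,9}. Remove leaf 4 (neighbor: 1).
Step 3: current leaves = {1,6,9}. Remove leaf 1 (neighbor: 8).
Step 4: current leaves = {6,8,9}. Remove leaf 6 (neighbor: 7).
Step 5: current leaves = {8,9}. Remove leaf 8 (neighbor: 11).
Step 6: current leaves = {9,11}. Remove leaf 9 (neighbor: 10).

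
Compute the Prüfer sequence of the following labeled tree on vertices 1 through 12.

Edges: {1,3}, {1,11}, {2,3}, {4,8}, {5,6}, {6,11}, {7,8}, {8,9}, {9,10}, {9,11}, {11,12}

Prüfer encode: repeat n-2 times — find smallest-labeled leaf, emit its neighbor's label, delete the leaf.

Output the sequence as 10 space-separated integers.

Step 1: leaves = {2,4,5,7,10,12}. Remove smallest leaf 2, emit neighbor 3.
Step 2: leaves = {3,4,5,7,10,12}. Remove smallest leaf 3, emit neighbor 1.
Step 3: leaves = {1,4,5,7,10,12}. Remove smallest leaf 1, emit neighbor 11.
Step 4: leaves = {4,5,7,10,12}. Remove smallest leaf 4, emit neighbor 8.
Step 5: leaves = {5,7,10,12}. Remove smallest leaf 5, emit neighbor 6.
Step 6: leaves = {6,7,10,12}. Remove smallest leaf 6, emit neighbor 11.
Step 7: leaves = {7,10,12}. Remove smallest leaf 7, emit neighbor 8.
Step 8: leaves = {8,10,12}. Remove smallest leaf 8, emit neighbor 9.
Step 9: leaves = {10,12}. Remove smallest leaf 10, emit neighbor 9.
Step 10: leaves = {9,12}. Remove smallest leaf 9, emit neighbor 11.
Done: 2 vertices remain (11, 12). Sequence = [3 1 11 8 6 11 8 9 9 11]

Answer: 3 1 11 8 6 11 8 9 9 11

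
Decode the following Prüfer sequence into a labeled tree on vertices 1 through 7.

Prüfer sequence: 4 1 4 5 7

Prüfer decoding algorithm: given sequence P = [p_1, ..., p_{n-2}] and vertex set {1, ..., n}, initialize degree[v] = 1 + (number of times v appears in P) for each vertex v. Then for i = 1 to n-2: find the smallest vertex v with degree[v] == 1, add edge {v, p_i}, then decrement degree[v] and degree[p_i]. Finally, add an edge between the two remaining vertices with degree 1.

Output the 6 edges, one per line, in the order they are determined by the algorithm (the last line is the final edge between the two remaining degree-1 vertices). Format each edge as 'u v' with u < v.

Answer: 2 4
1 3
1 4
4 5
5 7
6 7

Derivation:
Initial degrees: {1:2, 2:1, 3:1, 4:3, 5:2, 6:1, 7:2}
Step 1: smallest deg-1 vertex = 2, p_1 = 4. Add edge {2,4}. Now deg[2]=0, deg[4]=2.
Step 2: smallest deg-1 vertex = 3, p_2 = 1. Add edge {1,3}. Now deg[3]=0, deg[1]=1.
Step 3: smallest deg-1 vertex = 1, p_3 = 4. Add edge {1,4}. Now deg[1]=0, deg[4]=1.
Step 4: smallest deg-1 vertex = 4, p_4 = 5. Add edge {4,5}. Now deg[4]=0, deg[5]=1.
Step 5: smallest deg-1 vertex = 5, p_5 = 7. Add edge {5,7}. Now deg[5]=0, deg[7]=1.
Final: two remaining deg-1 vertices are 6, 7. Add edge {6,7}.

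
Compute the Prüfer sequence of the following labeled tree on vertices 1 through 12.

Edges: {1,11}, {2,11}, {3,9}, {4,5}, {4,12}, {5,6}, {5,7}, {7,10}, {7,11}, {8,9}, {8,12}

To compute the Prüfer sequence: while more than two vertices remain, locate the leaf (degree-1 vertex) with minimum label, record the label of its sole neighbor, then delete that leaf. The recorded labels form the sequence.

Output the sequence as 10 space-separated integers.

Answer: 11 11 9 5 8 12 7 7 5 4

Derivation:
Step 1: leaves = {1,2,3,6,10}. Remove smallest leaf 1, emit neighbor 11.
Step 2: leaves = {2,3,6,10}. Remove smallest leaf 2, emit neighbor 11.
Step 3: leaves = {3,6,10,11}. Remove smallest leaf 3, emit neighbor 9.
Step 4: leaves = {6,9,10,11}. Remove smallest leaf 6, emit neighbor 5.
Step 5: leaves = {9,10,11}. Remove smallest leaf 9, emit neighbor 8.
Step 6: leaves = {8,10,11}. Remove smallest leaf 8, emit neighbor 12.
Step 7: leaves = {10,11,12}. Remove smallest leaf 10, emit neighbor 7.
Step 8: leaves = {11,12}. Remove smallest leaf 11, emit neighbor 7.
Step 9: leaves = {7,12}. Remove smallest leaf 7, emit neighbor 5.
Step 10: leaves = {5,12}. Remove smallest leaf 5, emit neighbor 4.
Done: 2 vertices remain (4, 12). Sequence = [11 11 9 5 8 12 7 7 5 4]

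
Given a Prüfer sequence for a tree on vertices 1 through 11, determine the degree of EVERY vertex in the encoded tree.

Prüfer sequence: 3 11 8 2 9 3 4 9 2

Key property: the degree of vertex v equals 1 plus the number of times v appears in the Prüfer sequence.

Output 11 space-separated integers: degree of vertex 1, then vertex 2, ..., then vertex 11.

Answer: 1 3 3 2 1 1 1 2 3 1 2

Derivation:
p_1 = 3: count[3] becomes 1
p_2 = 11: count[11] becomes 1
p_3 = 8: count[8] becomes 1
p_4 = 2: count[2] becomes 1
p_5 = 9: count[9] becomes 1
p_6 = 3: count[3] becomes 2
p_7 = 4: count[4] becomes 1
p_8 = 9: count[9] becomes 2
p_9 = 2: count[2] becomes 2
Degrees (1 + count): deg[1]=1+0=1, deg[2]=1+2=3, deg[3]=1+2=3, deg[4]=1+1=2, deg[5]=1+0=1, deg[6]=1+0=1, deg[7]=1+0=1, deg[8]=1+1=2, deg[9]=1+2=3, deg[10]=1+0=1, deg[11]=1+1=2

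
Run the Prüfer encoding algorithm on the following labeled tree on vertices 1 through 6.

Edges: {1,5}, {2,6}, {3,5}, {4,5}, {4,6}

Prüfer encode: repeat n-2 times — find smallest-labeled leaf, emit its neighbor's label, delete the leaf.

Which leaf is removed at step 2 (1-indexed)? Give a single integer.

Step 1: current leaves = {1,2,3}. Remove leaf 1 (neighbor: 5).
Step 2: current leaves = {2,3}. Remove leaf 2 (neighbor: 6).

Answer: 2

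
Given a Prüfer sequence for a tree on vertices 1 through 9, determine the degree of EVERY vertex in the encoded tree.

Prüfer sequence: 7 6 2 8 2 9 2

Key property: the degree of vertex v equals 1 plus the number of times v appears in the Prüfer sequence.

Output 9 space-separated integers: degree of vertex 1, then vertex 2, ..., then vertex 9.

p_1 = 7: count[7] becomes 1
p_2 = 6: count[6] becomes 1
p_3 = 2: count[2] becomes 1
p_4 = 8: count[8] becomes 1
p_5 = 2: count[2] becomes 2
p_6 = 9: count[9] becomes 1
p_7 = 2: count[2] becomes 3
Degrees (1 + count): deg[1]=1+0=1, deg[2]=1+3=4, deg[3]=1+0=1, deg[4]=1+0=1, deg[5]=1+0=1, deg[6]=1+1=2, deg[7]=1+1=2, deg[8]=1+1=2, deg[9]=1+1=2

Answer: 1 4 1 1 1 2 2 2 2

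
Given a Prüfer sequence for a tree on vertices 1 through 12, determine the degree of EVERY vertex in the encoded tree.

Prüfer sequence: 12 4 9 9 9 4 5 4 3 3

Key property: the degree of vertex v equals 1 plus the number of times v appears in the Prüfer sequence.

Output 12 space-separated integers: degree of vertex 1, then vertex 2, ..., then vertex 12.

p_1 = 12: count[12] becomes 1
p_2 = 4: count[4] becomes 1
p_3 = 9: count[9] becomes 1
p_4 = 9: count[9] becomes 2
p_5 = 9: count[9] becomes 3
p_6 = 4: count[4] becomes 2
p_7 = 5: count[5] becomes 1
p_8 = 4: count[4] becomes 3
p_9 = 3: count[3] becomes 1
p_10 = 3: count[3] becomes 2
Degrees (1 + count): deg[1]=1+0=1, deg[2]=1+0=1, deg[3]=1+2=3, deg[4]=1+3=4, deg[5]=1+1=2, deg[6]=1+0=1, deg[7]=1+0=1, deg[8]=1+0=1, deg[9]=1+3=4, deg[10]=1+0=1, deg[11]=1+0=1, deg[12]=1+1=2

Answer: 1 1 3 4 2 1 1 1 4 1 1 2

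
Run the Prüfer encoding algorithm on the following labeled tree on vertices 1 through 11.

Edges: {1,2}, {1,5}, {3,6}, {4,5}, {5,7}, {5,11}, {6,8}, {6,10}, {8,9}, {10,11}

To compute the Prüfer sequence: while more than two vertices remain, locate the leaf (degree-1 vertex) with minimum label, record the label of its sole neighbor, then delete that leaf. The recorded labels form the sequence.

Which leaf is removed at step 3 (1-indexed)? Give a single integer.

Step 1: current leaves = {2,3,4,7,9}. Remove leaf 2 (neighbor: 1).
Step 2: current leaves = {1,3,4,7,9}. Remove leaf 1 (neighbor: 5).
Step 3: current leaves = {3,4,7,9}. Remove leaf 3 (neighbor: 6).

Answer: 3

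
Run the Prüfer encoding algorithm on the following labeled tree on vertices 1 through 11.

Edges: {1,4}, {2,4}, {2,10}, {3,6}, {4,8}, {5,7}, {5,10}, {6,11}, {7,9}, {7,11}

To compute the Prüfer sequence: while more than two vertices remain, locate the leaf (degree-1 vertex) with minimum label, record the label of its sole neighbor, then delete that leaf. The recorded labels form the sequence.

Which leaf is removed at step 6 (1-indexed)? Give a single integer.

Answer: 2

Derivation:
Step 1: current leaves = {1,3,8,9}. Remove leaf 1 (neighbor: 4).
Step 2: current leaves = {3,8,9}. Remove leaf 3 (neighbor: 6).
Step 3: current leaves = {6,8,9}. Remove leaf 6 (neighbor: 11).
Step 4: current leaves = {8,9,11}. Remove leaf 8 (neighbor: 4).
Step 5: current leaves = {4,9,11}. Remove leaf 4 (neighbor: 2).
Step 6: current leaves = {2,9,11}. Remove leaf 2 (neighbor: 10).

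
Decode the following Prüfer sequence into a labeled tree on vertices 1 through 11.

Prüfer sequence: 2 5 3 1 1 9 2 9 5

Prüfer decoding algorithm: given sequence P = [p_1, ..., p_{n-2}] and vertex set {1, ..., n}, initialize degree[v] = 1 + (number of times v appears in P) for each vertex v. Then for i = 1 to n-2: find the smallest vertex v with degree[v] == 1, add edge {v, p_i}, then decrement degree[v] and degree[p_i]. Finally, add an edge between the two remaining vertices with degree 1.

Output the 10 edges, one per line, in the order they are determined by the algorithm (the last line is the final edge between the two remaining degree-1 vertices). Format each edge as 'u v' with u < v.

Answer: 2 4
5 6
3 7
1 3
1 8
1 9
2 10
2 9
5 9
5 11

Derivation:
Initial degrees: {1:3, 2:3, 3:2, 4:1, 5:3, 6:1, 7:1, 8:1, 9:3, 10:1, 11:1}
Step 1: smallest deg-1 vertex = 4, p_1 = 2. Add edge {2,4}. Now deg[4]=0, deg[2]=2.
Step 2: smallest deg-1 vertex = 6, p_2 = 5. Add edge {5,6}. Now deg[6]=0, deg[5]=2.
Step 3: smallest deg-1 vertex = 7, p_3 = 3. Add edge {3,7}. Now deg[7]=0, deg[3]=1.
Step 4: smallest deg-1 vertex = 3, p_4 = 1. Add edge {1,3}. Now deg[3]=0, deg[1]=2.
Step 5: smallest deg-1 vertex = 8, p_5 = 1. Add edge {1,8}. Now deg[8]=0, deg[1]=1.
Step 6: smallest deg-1 vertex = 1, p_6 = 9. Add edge {1,9}. Now deg[1]=0, deg[9]=2.
Step 7: smallest deg-1 vertex = 10, p_7 = 2. Add edge {2,10}. Now deg[10]=0, deg[2]=1.
Step 8: smallest deg-1 vertex = 2, p_8 = 9. Add edge {2,9}. Now deg[2]=0, deg[9]=1.
Step 9: smallest deg-1 vertex = 9, p_9 = 5. Add edge {5,9}. Now deg[9]=0, deg[5]=1.
Final: two remaining deg-1 vertices are 5, 11. Add edge {5,11}.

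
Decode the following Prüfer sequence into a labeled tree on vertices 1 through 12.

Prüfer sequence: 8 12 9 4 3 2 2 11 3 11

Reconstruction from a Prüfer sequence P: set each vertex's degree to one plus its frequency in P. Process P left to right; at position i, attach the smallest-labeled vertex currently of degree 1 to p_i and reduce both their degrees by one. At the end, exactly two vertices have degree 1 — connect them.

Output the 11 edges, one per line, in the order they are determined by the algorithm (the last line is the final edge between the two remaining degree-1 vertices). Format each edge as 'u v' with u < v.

Answer: 1 8
5 12
6 9
4 7
3 4
2 8
2 9
2 11
3 10
3 11
11 12

Derivation:
Initial degrees: {1:1, 2:3, 3:3, 4:2, 5:1, 6:1, 7:1, 8:2, 9:2, 10:1, 11:3, 12:2}
Step 1: smallest deg-1 vertex = 1, p_1 = 8. Add edge {1,8}. Now deg[1]=0, deg[8]=1.
Step 2: smallest deg-1 vertex = 5, p_2 = 12. Add edge {5,12}. Now deg[5]=0, deg[12]=1.
Step 3: smallest deg-1 vertex = 6, p_3 = 9. Add edge {6,9}. Now deg[6]=0, deg[9]=1.
Step 4: smallest deg-1 vertex = 7, p_4 = 4. Add edge {4,7}. Now deg[7]=0, deg[4]=1.
Step 5: smallest deg-1 vertex = 4, p_5 = 3. Add edge {3,4}. Now deg[4]=0, deg[3]=2.
Step 6: smallest deg-1 vertex = 8, p_6 = 2. Add edge {2,8}. Now deg[8]=0, deg[2]=2.
Step 7: smallest deg-1 vertex = 9, p_7 = 2. Add edge {2,9}. Now deg[9]=0, deg[2]=1.
Step 8: smallest deg-1 vertex = 2, p_8 = 11. Add edge {2,11}. Now deg[2]=0, deg[11]=2.
Step 9: smallest deg-1 vertex = 10, p_9 = 3. Add edge {3,10}. Now deg[10]=0, deg[3]=1.
Step 10: smallest deg-1 vertex = 3, p_10 = 11. Add edge {3,11}. Now deg[3]=0, deg[11]=1.
Final: two remaining deg-1 vertices are 11, 12. Add edge {11,12}.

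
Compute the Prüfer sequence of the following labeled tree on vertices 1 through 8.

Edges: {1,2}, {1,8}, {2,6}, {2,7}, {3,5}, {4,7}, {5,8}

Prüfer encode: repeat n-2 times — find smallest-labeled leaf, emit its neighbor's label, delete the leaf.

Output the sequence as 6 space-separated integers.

Answer: 5 7 8 2 2 1

Derivation:
Step 1: leaves = {3,4,6}. Remove smallest leaf 3, emit neighbor 5.
Step 2: leaves = {4,5,6}. Remove smallest leaf 4, emit neighbor 7.
Step 3: leaves = {5,6,7}. Remove smallest leaf 5, emit neighbor 8.
Step 4: leaves = {6,7,8}. Remove smallest leaf 6, emit neighbor 2.
Step 5: leaves = {7,8}. Remove smallest leaf 7, emit neighbor 2.
Step 6: leaves = {2,8}. Remove smallest leaf 2, emit neighbor 1.
Done: 2 vertices remain (1, 8). Sequence = [5 7 8 2 2 1]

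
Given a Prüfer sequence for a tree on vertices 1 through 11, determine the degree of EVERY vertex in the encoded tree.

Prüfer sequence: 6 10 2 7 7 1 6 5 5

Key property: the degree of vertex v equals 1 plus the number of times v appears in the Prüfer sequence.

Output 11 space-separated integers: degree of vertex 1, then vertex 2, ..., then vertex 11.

p_1 = 6: count[6] becomes 1
p_2 = 10: count[10] becomes 1
p_3 = 2: count[2] becomes 1
p_4 = 7: count[7] becomes 1
p_5 = 7: count[7] becomes 2
p_6 = 1: count[1] becomes 1
p_7 = 6: count[6] becomes 2
p_8 = 5: count[5] becomes 1
p_9 = 5: count[5] becomes 2
Degrees (1 + count): deg[1]=1+1=2, deg[2]=1+1=2, deg[3]=1+0=1, deg[4]=1+0=1, deg[5]=1+2=3, deg[6]=1+2=3, deg[7]=1+2=3, deg[8]=1+0=1, deg[9]=1+0=1, deg[10]=1+1=2, deg[11]=1+0=1

Answer: 2 2 1 1 3 3 3 1 1 2 1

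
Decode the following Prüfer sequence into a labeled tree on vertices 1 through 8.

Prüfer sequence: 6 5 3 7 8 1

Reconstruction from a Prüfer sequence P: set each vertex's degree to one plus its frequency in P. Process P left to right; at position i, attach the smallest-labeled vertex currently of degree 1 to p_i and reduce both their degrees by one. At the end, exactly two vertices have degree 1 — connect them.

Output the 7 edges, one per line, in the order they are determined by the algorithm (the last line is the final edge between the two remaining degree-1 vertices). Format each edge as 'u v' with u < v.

Answer: 2 6
4 5
3 5
3 7
6 8
1 7
1 8

Derivation:
Initial degrees: {1:2, 2:1, 3:2, 4:1, 5:2, 6:2, 7:2, 8:2}
Step 1: smallest deg-1 vertex = 2, p_1 = 6. Add edge {2,6}. Now deg[2]=0, deg[6]=1.
Step 2: smallest deg-1 vertex = 4, p_2 = 5. Add edge {4,5}. Now deg[4]=0, deg[5]=1.
Step 3: smallest deg-1 vertex = 5, p_3 = 3. Add edge {3,5}. Now deg[5]=0, deg[3]=1.
Step 4: smallest deg-1 vertex = 3, p_4 = 7. Add edge {3,7}. Now deg[3]=0, deg[7]=1.
Step 5: smallest deg-1 vertex = 6, p_5 = 8. Add edge {6,8}. Now deg[6]=0, deg[8]=1.
Step 6: smallest deg-1 vertex = 7, p_6 = 1. Add edge {1,7}. Now deg[7]=0, deg[1]=1.
Final: two remaining deg-1 vertices are 1, 8. Add edge {1,8}.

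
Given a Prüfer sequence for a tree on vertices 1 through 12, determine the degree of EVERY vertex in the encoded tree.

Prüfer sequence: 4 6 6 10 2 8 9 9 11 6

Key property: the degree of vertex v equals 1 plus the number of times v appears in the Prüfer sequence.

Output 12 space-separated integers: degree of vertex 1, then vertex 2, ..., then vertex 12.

p_1 = 4: count[4] becomes 1
p_2 = 6: count[6] becomes 1
p_3 = 6: count[6] becomes 2
p_4 = 10: count[10] becomes 1
p_5 = 2: count[2] becomes 1
p_6 = 8: count[8] becomes 1
p_7 = 9: count[9] becomes 1
p_8 = 9: count[9] becomes 2
p_9 = 11: count[11] becomes 1
p_10 = 6: count[6] becomes 3
Degrees (1 + count): deg[1]=1+0=1, deg[2]=1+1=2, deg[3]=1+0=1, deg[4]=1+1=2, deg[5]=1+0=1, deg[6]=1+3=4, deg[7]=1+0=1, deg[8]=1+1=2, deg[9]=1+2=3, deg[10]=1+1=2, deg[11]=1+1=2, deg[12]=1+0=1

Answer: 1 2 1 2 1 4 1 2 3 2 2 1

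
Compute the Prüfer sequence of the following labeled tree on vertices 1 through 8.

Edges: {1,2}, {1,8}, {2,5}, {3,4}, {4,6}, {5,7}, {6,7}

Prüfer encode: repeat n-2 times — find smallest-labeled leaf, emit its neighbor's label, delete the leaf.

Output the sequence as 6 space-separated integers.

Step 1: leaves = {3,8}. Remove smallest leaf 3, emit neighbor 4.
Step 2: leaves = {4,8}. Remove smallest leaf 4, emit neighbor 6.
Step 3: leaves = {6,8}. Remove smallest leaf 6, emit neighbor 7.
Step 4: leaves = {7,8}. Remove smallest leaf 7, emit neighbor 5.
Step 5: leaves = {5,8}. Remove smallest leaf 5, emit neighbor 2.
Step 6: leaves = {2,8}. Remove smallest leaf 2, emit neighbor 1.
Done: 2 vertices remain (1, 8). Sequence = [4 6 7 5 2 1]

Answer: 4 6 7 5 2 1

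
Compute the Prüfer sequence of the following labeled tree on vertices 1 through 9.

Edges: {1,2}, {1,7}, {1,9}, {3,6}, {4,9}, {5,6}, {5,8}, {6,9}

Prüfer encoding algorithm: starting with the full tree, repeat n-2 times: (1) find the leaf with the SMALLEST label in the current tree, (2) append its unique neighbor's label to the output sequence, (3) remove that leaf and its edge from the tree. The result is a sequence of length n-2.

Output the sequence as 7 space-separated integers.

Step 1: leaves = {2,3,4,7,8}. Remove smallest leaf 2, emit neighbor 1.
Step 2: leaves = {3,4,7,8}. Remove smallest leaf 3, emit neighbor 6.
Step 3: leaves = {4,7,8}. Remove smallest leaf 4, emit neighbor 9.
Step 4: leaves = {7,8}. Remove smallest leaf 7, emit neighbor 1.
Step 5: leaves = {1,8}. Remove smallest leaf 1, emit neighbor 9.
Step 6: leaves = {8,9}. Remove smallest leaf 8, emit neighbor 5.
Step 7: leaves = {5,9}. Remove smallest leaf 5, emit neighbor 6.
Done: 2 vertices remain (6, 9). Sequence = [1 6 9 1 9 5 6]

Answer: 1 6 9 1 9 5 6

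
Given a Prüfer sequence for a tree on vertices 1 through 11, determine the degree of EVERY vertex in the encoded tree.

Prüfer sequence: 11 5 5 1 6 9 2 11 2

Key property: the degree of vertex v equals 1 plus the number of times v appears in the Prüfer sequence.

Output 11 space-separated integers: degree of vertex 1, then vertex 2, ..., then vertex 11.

Answer: 2 3 1 1 3 2 1 1 2 1 3

Derivation:
p_1 = 11: count[11] becomes 1
p_2 = 5: count[5] becomes 1
p_3 = 5: count[5] becomes 2
p_4 = 1: count[1] becomes 1
p_5 = 6: count[6] becomes 1
p_6 = 9: count[9] becomes 1
p_7 = 2: count[2] becomes 1
p_8 = 11: count[11] becomes 2
p_9 = 2: count[2] becomes 2
Degrees (1 + count): deg[1]=1+1=2, deg[2]=1+2=3, deg[3]=1+0=1, deg[4]=1+0=1, deg[5]=1+2=3, deg[6]=1+1=2, deg[7]=1+0=1, deg[8]=1+0=1, deg[9]=1+1=2, deg[10]=1+0=1, deg[11]=1+2=3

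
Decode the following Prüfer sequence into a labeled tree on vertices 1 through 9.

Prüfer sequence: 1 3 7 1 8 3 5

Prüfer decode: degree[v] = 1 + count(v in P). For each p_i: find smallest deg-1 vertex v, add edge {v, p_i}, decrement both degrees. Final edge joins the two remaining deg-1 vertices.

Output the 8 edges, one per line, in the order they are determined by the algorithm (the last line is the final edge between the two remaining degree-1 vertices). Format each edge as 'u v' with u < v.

Initial degrees: {1:3, 2:1, 3:3, 4:1, 5:2, 6:1, 7:2, 8:2, 9:1}
Step 1: smallest deg-1 vertex = 2, p_1 = 1. Add edge {1,2}. Now deg[2]=0, deg[1]=2.
Step 2: smallest deg-1 vertex = 4, p_2 = 3. Add edge {3,4}. Now deg[4]=0, deg[3]=2.
Step 3: smallest deg-1 vertex = 6, p_3 = 7. Add edge {6,7}. Now deg[6]=0, deg[7]=1.
Step 4: smallest deg-1 vertex = 7, p_4 = 1. Add edge {1,7}. Now deg[7]=0, deg[1]=1.
Step 5: smallest deg-1 vertex = 1, p_5 = 8. Add edge {1,8}. Now deg[1]=0, deg[8]=1.
Step 6: smallest deg-1 vertex = 8, p_6 = 3. Add edge {3,8}. Now deg[8]=0, deg[3]=1.
Step 7: smallest deg-1 vertex = 3, p_7 = 5. Add edge {3,5}. Now deg[3]=0, deg[5]=1.
Final: two remaining deg-1 vertices are 5, 9. Add edge {5,9}.

Answer: 1 2
3 4
6 7
1 7
1 8
3 8
3 5
5 9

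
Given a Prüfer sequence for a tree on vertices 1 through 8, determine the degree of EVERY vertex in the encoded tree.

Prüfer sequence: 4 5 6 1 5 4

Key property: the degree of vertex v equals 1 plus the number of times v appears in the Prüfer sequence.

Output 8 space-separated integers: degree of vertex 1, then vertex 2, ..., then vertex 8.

p_1 = 4: count[4] becomes 1
p_2 = 5: count[5] becomes 1
p_3 = 6: count[6] becomes 1
p_4 = 1: count[1] becomes 1
p_5 = 5: count[5] becomes 2
p_6 = 4: count[4] becomes 2
Degrees (1 + count): deg[1]=1+1=2, deg[2]=1+0=1, deg[3]=1+0=1, deg[4]=1+2=3, deg[5]=1+2=3, deg[6]=1+1=2, deg[7]=1+0=1, deg[8]=1+0=1

Answer: 2 1 1 3 3 2 1 1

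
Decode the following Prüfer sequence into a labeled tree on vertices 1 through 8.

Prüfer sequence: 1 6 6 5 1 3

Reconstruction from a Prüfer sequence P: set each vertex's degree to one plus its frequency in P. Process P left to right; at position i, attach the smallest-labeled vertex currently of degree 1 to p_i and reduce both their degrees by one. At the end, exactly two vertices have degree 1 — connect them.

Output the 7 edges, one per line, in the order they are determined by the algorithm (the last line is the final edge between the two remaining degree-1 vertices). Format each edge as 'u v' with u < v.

Answer: 1 2
4 6
6 7
5 6
1 5
1 3
3 8

Derivation:
Initial degrees: {1:3, 2:1, 3:2, 4:1, 5:2, 6:3, 7:1, 8:1}
Step 1: smallest deg-1 vertex = 2, p_1 = 1. Add edge {1,2}. Now deg[2]=0, deg[1]=2.
Step 2: smallest deg-1 vertex = 4, p_2 = 6. Add edge {4,6}. Now deg[4]=0, deg[6]=2.
Step 3: smallest deg-1 vertex = 7, p_3 = 6. Add edge {6,7}. Now deg[7]=0, deg[6]=1.
Step 4: smallest deg-1 vertex = 6, p_4 = 5. Add edge {5,6}. Now deg[6]=0, deg[5]=1.
Step 5: smallest deg-1 vertex = 5, p_5 = 1. Add edge {1,5}. Now deg[5]=0, deg[1]=1.
Step 6: smallest deg-1 vertex = 1, p_6 = 3. Add edge {1,3}. Now deg[1]=0, deg[3]=1.
Final: two remaining deg-1 vertices are 3, 8. Add edge {3,8}.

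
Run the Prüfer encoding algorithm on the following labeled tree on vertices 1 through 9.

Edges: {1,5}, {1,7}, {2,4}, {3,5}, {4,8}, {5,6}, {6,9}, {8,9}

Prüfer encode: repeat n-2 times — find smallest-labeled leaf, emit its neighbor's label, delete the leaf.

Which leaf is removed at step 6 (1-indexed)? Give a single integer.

Step 1: current leaves = {2,3,7}. Remove leaf 2 (neighbor: 4).
Step 2: current leaves = {3,4,7}. Remove leaf 3 (neighbor: 5).
Step 3: current leaves = {4,7}. Remove leaf 4 (neighbor: 8).
Step 4: current leaves = {7,8}. Remove leaf 7 (neighbor: 1).
Step 5: current leaves = {1,8}. Remove leaf 1 (neighbor: 5).
Step 6: current leaves = {5,8}. Remove leaf 5 (neighbor: 6).

Answer: 5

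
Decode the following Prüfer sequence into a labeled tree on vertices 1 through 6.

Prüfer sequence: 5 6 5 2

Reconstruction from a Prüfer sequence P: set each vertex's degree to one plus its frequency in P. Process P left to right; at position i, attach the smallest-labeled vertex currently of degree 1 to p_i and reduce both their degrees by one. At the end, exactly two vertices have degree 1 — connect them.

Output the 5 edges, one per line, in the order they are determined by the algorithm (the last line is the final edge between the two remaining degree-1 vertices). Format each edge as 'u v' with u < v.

Answer: 1 5
3 6
4 5
2 5
2 6

Derivation:
Initial degrees: {1:1, 2:2, 3:1, 4:1, 5:3, 6:2}
Step 1: smallest deg-1 vertex = 1, p_1 = 5. Add edge {1,5}. Now deg[1]=0, deg[5]=2.
Step 2: smallest deg-1 vertex = 3, p_2 = 6. Add edge {3,6}. Now deg[3]=0, deg[6]=1.
Step 3: smallest deg-1 vertex = 4, p_3 = 5. Add edge {4,5}. Now deg[4]=0, deg[5]=1.
Step 4: smallest deg-1 vertex = 5, p_4 = 2. Add edge {2,5}. Now deg[5]=0, deg[2]=1.
Final: two remaining deg-1 vertices are 2, 6. Add edge {2,6}.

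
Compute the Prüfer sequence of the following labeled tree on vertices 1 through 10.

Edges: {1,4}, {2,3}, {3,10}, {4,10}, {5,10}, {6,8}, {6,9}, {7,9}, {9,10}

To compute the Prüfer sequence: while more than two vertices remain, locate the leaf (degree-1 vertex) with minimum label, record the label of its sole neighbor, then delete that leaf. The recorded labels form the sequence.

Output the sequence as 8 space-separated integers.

Step 1: leaves = {1,2,5,7,8}. Remove smallest leaf 1, emit neighbor 4.
Step 2: leaves = {2,4,5,7,8}. Remove smallest leaf 2, emit neighbor 3.
Step 3: leaves = {3,4,5,7,8}. Remove smallest leaf 3, emit neighbor 10.
Step 4: leaves = {4,5,7,8}. Remove smallest leaf 4, emit neighbor 10.
Step 5: leaves = {5,7,8}. Remove smallest leaf 5, emit neighbor 10.
Step 6: leaves = {7,8,10}. Remove smallest leaf 7, emit neighbor 9.
Step 7: leaves = {8,10}. Remove smallest leaf 8, emit neighbor 6.
Step 8: leaves = {6,10}. Remove smallest leaf 6, emit neighbor 9.
Done: 2 vertices remain (9, 10). Sequence = [4 3 10 10 10 9 6 9]

Answer: 4 3 10 10 10 9 6 9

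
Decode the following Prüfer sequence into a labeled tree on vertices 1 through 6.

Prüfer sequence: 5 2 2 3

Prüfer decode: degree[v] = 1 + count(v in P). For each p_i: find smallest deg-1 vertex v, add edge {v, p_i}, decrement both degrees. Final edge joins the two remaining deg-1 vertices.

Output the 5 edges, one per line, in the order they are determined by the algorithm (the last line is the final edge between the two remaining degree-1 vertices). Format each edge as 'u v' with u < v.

Answer: 1 5
2 4
2 5
2 3
3 6

Derivation:
Initial degrees: {1:1, 2:3, 3:2, 4:1, 5:2, 6:1}
Step 1: smallest deg-1 vertex = 1, p_1 = 5. Add edge {1,5}. Now deg[1]=0, deg[5]=1.
Step 2: smallest deg-1 vertex = 4, p_2 = 2. Add edge {2,4}. Now deg[4]=0, deg[2]=2.
Step 3: smallest deg-1 vertex = 5, p_3 = 2. Add edge {2,5}. Now deg[5]=0, deg[2]=1.
Step 4: smallest deg-1 vertex = 2, p_4 = 3. Add edge {2,3}. Now deg[2]=0, deg[3]=1.
Final: two remaining deg-1 vertices are 3, 6. Add edge {3,6}.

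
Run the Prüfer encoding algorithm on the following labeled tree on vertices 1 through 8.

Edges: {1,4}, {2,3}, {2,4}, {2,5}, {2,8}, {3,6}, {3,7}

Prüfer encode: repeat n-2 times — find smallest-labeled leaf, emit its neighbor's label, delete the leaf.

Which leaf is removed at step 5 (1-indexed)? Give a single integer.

Answer: 7

Derivation:
Step 1: current leaves = {1,5,6,7,8}. Remove leaf 1 (neighbor: 4).
Step 2: current leaves = {4,5,6,7,8}. Remove leaf 4 (neighbor: 2).
Step 3: current leaves = {5,6,7,8}. Remove leaf 5 (neighbor: 2).
Step 4: current leaves = {6,7,8}. Remove leaf 6 (neighbor: 3).
Step 5: current leaves = {7,8}. Remove leaf 7 (neighbor: 3).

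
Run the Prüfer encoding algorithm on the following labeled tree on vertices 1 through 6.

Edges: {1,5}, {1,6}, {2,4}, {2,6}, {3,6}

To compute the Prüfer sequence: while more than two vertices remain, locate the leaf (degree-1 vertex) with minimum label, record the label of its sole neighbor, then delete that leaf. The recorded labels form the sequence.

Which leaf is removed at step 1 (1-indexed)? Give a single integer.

Step 1: current leaves = {3,4,5}. Remove leaf 3 (neighbor: 6).

Answer: 3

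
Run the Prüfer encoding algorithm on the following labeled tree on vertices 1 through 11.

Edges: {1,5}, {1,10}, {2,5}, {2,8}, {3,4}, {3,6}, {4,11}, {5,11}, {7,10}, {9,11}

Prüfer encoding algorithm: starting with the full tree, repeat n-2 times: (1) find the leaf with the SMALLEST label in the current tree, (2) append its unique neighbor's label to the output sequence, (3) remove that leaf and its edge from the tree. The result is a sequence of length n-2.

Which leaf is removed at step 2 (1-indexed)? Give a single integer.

Answer: 3

Derivation:
Step 1: current leaves = {6,7,8,9}. Remove leaf 6 (neighbor: 3).
Step 2: current leaves = {3,7,8,9}. Remove leaf 3 (neighbor: 4).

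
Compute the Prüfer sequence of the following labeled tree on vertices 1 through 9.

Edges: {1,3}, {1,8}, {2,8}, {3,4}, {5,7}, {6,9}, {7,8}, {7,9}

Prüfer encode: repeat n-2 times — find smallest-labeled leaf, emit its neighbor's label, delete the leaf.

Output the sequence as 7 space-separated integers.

Answer: 8 3 1 8 7 9 7

Derivation:
Step 1: leaves = {2,4,5,6}. Remove smallest leaf 2, emit neighbor 8.
Step 2: leaves = {4,5,6}. Remove smallest leaf 4, emit neighbor 3.
Step 3: leaves = {3,5,6}. Remove smallest leaf 3, emit neighbor 1.
Step 4: leaves = {1,5,6}. Remove smallest leaf 1, emit neighbor 8.
Step 5: leaves = {5,6,8}. Remove smallest leaf 5, emit neighbor 7.
Step 6: leaves = {6,8}. Remove smallest leaf 6, emit neighbor 9.
Step 7: leaves = {8,9}. Remove smallest leaf 8, emit neighbor 7.
Done: 2 vertices remain (7, 9). Sequence = [8 3 1 8 7 9 7]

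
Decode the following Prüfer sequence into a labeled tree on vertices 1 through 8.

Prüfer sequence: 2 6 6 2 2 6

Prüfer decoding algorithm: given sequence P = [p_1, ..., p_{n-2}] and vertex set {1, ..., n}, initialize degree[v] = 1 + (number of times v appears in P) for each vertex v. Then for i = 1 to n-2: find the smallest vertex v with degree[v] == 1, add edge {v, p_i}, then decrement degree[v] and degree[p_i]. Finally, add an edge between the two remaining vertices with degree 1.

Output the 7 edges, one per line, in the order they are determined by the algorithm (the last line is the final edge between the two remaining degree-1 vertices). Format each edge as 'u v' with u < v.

Answer: 1 2
3 6
4 6
2 5
2 7
2 6
6 8

Derivation:
Initial degrees: {1:1, 2:4, 3:1, 4:1, 5:1, 6:4, 7:1, 8:1}
Step 1: smallest deg-1 vertex = 1, p_1 = 2. Add edge {1,2}. Now deg[1]=0, deg[2]=3.
Step 2: smallest deg-1 vertex = 3, p_2 = 6. Add edge {3,6}. Now deg[3]=0, deg[6]=3.
Step 3: smallest deg-1 vertex = 4, p_3 = 6. Add edge {4,6}. Now deg[4]=0, deg[6]=2.
Step 4: smallest deg-1 vertex = 5, p_4 = 2. Add edge {2,5}. Now deg[5]=0, deg[2]=2.
Step 5: smallest deg-1 vertex = 7, p_5 = 2. Add edge {2,7}. Now deg[7]=0, deg[2]=1.
Step 6: smallest deg-1 vertex = 2, p_6 = 6. Add edge {2,6}. Now deg[2]=0, deg[6]=1.
Final: two remaining deg-1 vertices are 6, 8. Add edge {6,8}.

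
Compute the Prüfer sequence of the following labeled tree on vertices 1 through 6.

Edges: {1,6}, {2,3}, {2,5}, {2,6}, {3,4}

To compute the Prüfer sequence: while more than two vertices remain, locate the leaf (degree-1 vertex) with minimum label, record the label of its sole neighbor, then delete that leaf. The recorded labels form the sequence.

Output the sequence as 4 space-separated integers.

Step 1: leaves = {1,4,5}. Remove smallest leaf 1, emit neighbor 6.
Step 2: leaves = {4,5,6}. Remove smallest leaf 4, emit neighbor 3.
Step 3: leaves = {3,5,6}. Remove smallest leaf 3, emit neighbor 2.
Step 4: leaves = {5,6}. Remove smallest leaf 5, emit neighbor 2.
Done: 2 vertices remain (2, 6). Sequence = [6 3 2 2]

Answer: 6 3 2 2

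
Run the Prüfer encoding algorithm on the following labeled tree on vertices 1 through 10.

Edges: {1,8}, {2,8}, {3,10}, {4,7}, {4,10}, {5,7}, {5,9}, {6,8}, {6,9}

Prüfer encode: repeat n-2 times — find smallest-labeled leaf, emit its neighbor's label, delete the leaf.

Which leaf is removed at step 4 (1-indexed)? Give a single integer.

Step 1: current leaves = {1,2,3}. Remove leaf 1 (neighbor: 8).
Step 2: current leaves = {2,3}. Remove leaf 2 (neighbor: 8).
Step 3: current leaves = {3,8}. Remove leaf 3 (neighbor: 10).
Step 4: current leaves = {8,10}. Remove leaf 8 (neighbor: 6).

Answer: 8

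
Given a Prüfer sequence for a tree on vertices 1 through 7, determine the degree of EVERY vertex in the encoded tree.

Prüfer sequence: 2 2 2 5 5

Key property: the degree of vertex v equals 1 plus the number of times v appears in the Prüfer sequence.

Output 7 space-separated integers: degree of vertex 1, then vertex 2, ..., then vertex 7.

Answer: 1 4 1 1 3 1 1

Derivation:
p_1 = 2: count[2] becomes 1
p_2 = 2: count[2] becomes 2
p_3 = 2: count[2] becomes 3
p_4 = 5: count[5] becomes 1
p_5 = 5: count[5] becomes 2
Degrees (1 + count): deg[1]=1+0=1, deg[2]=1+3=4, deg[3]=1+0=1, deg[4]=1+0=1, deg[5]=1+2=3, deg[6]=1+0=1, deg[7]=1+0=1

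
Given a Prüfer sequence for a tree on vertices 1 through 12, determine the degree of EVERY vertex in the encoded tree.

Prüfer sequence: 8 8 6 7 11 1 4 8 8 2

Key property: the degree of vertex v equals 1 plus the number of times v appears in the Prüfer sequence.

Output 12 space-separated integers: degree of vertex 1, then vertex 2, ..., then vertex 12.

p_1 = 8: count[8] becomes 1
p_2 = 8: count[8] becomes 2
p_3 = 6: count[6] becomes 1
p_4 = 7: count[7] becomes 1
p_5 = 11: count[11] becomes 1
p_6 = 1: count[1] becomes 1
p_7 = 4: count[4] becomes 1
p_8 = 8: count[8] becomes 3
p_9 = 8: count[8] becomes 4
p_10 = 2: count[2] becomes 1
Degrees (1 + count): deg[1]=1+1=2, deg[2]=1+1=2, deg[3]=1+0=1, deg[4]=1+1=2, deg[5]=1+0=1, deg[6]=1+1=2, deg[7]=1+1=2, deg[8]=1+4=5, deg[9]=1+0=1, deg[10]=1+0=1, deg[11]=1+1=2, deg[12]=1+0=1

Answer: 2 2 1 2 1 2 2 5 1 1 2 1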